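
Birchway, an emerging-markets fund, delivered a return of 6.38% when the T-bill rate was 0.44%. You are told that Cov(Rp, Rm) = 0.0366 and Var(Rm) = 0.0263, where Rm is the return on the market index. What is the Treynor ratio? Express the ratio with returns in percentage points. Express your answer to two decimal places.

β = Cov / Var = 0.0366 / 0.0263 = 1.3916
Treynor = (Rp − Rf) / β = (6.38% − 0.44%) / 1.3916 = 5.94 / 1.3916 = 4.2685

4.27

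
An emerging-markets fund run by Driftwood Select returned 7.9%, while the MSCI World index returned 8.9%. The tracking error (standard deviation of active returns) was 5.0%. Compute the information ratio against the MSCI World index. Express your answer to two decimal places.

-0.20

IR = (Rp − Rb) / TE = (7.9% − 8.9%) / 5.0% = -1.00% / 5.0% = -0.2000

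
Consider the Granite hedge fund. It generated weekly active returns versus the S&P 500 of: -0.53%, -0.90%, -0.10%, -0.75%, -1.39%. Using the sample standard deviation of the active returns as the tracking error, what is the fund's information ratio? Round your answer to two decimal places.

-1.55

μ = (-0.53 − 0.9 − 0.1 − 0.75 − 1.39) / 5 = -3.670 / 5 = -0.7340%
Σ(r − μ)² = 0.9017; sample σ = √(0.9017/4) = 0.4748%
IR = μ / tracking error = -0.7340 / 0.4748 = -1.5459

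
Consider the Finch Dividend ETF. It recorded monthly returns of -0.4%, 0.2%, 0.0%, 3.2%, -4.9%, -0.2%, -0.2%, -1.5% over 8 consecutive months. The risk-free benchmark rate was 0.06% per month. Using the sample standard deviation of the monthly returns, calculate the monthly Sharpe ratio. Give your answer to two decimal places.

-0.24

Mean return r̄ = -3.80 / 8 = -0.4750%
Σ(r − r̄)² = (-0.4 − (-0.4750))² + (0.2 − (-0.4750))² + … = 34.9750
σ = √[34.9750 / 7] = 2.2353%
Sharpe = (r̄ − rf) / σ = (-0.4750 − 0.06) / 2.2353 = -0.5350 / 2.2353 = -0.2393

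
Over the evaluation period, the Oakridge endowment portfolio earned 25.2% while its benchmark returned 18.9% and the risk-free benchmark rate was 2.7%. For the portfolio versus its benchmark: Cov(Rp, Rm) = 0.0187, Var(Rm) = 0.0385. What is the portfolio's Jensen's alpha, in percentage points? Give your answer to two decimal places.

14.63

β = Cov / Var = 0.0187 / 0.0385 = 0.4857
E[R] = Rf + β(Rm − Rf) = 2.7% + 0.4857 × (18.9% − 2.7%) = 10.5683%
α = Rp − E[R] = 25.2% − 10.5683% = 14.6317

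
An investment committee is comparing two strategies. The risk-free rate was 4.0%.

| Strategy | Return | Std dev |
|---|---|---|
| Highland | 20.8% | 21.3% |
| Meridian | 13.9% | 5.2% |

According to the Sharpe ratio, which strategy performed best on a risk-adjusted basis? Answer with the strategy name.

Meridian

Highland: Sharpe ratio = (20.8% − 4.0%) / 21.3% = 0.789
Meridian: Sharpe ratio = (13.9% − 4.0%) / 5.2% = 1.904
Highest: Meridian (1.904).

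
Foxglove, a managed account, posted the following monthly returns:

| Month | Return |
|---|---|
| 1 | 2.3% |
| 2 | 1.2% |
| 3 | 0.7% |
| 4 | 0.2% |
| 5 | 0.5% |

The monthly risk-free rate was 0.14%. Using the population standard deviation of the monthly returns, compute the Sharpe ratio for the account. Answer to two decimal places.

Mean return r̄ = 4.90 / 5 = 0.9800%
Population σ = √[Σ(r − r̄)² / 5] = √[2.7080 / 5] = √0.5416 = 0.7359%
Sharpe = (r̄ − rf) / σ = (0.9800 − 0.14) / 0.7359 = 0.8400 / 0.7359 = 1.1415

1.14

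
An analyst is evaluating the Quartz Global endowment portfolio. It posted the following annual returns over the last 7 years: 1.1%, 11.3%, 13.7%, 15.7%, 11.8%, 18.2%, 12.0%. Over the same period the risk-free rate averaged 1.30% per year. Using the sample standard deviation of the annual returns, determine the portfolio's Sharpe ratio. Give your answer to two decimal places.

1.98

r̄ = (1.1 + 11.3 + 13.7 + 15.7 + 11.8 + 18.2 + 12) / 7 = 11.9714%
Σ(r − r̄)² = (1.1 − 11.9714)² + (11.3 − 11.9714)² + … = 174.3543
sample σ = √(174.3543 / 6) = √29.0591 = 5.3906%
Sharpe = (r̄ − rf) / σ = (11.9714 − 1.3) / 5.3906 = 10.6714 / 5.3906 = 1.9796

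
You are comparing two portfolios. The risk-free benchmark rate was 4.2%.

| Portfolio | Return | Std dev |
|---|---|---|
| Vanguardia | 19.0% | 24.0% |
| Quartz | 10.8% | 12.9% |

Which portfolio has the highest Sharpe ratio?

Vanguardia: Sharpe ratio = (19.0% − 4.2%) / 24.0% = 0.617
Quartz: Sharpe ratio = (10.8% − 4.2%) / 12.9% = 0.512
Highest: Vanguardia (0.617).

Vanguardia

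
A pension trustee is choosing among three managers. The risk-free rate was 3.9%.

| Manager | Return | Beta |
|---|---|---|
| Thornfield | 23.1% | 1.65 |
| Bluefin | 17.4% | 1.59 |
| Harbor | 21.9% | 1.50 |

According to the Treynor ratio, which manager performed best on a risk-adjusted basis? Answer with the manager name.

Harbor

Thornfield: Treynor = (23.1% − 3.9%) / 1.65 = 11.636
Bluefin: Treynor = (17.4% − 3.9%) / 1.59 = 8.491
Harbor: Treynor = (21.9% − 3.9%) / 1.50 = 12.000
Highest: Harbor (12.000).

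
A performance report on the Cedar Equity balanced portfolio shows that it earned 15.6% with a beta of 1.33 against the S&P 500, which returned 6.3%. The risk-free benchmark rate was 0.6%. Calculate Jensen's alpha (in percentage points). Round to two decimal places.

CAPM expected return = Rf + β(Rm − Rf) = 0.6% + 1.33 × (6.3% − 0.6%) = 0.6 + 1.33 × 5.70 = 8.1810%
Jensen's α = Rp − E[R] = 15.6% − 8.1810% = 7.4190

7.42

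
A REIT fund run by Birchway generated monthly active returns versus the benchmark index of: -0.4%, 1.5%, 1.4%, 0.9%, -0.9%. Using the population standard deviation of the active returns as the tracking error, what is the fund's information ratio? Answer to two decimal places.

Mean return r̄ = 2.50 / 5 = 0.5000%
Σ(r − r̄)² = (-0.4 − 0.5000)² + (1.5 − 0.5000)² + (1.4 − 0.5000)² + … = 4.7400
population σ = √(4.7400 / 5) = √0.9480 = 0.9737%
IR = r̄ / tracking error = 0.5000 / 0.9737 = 0.5135

0.51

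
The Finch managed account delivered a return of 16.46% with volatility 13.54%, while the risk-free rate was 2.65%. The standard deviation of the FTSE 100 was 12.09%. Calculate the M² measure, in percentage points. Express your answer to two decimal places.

14.98

Sharpe = (Rp − Rf) / σp = (16.46% − 2.65%) / 13.54% = 1.0199
M² = Rf + Sharpe × σm = 2.65% + 1.0199 × 12.09% = 14.9806%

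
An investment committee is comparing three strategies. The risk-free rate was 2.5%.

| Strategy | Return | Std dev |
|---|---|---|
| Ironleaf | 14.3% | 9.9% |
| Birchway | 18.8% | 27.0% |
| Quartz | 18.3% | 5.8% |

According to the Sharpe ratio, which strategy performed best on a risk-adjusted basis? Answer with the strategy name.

Quartz

Ironleaf: Sharpe ratio = (14.3% − 2.5%) / 9.9% = 1.192
Birchway: Sharpe ratio = (18.8% − 2.5%) / 27.0% = 0.604
Quartz: Sharpe ratio = (18.3% − 2.5%) / 5.8% = 2.724
Highest: Quartz (2.724).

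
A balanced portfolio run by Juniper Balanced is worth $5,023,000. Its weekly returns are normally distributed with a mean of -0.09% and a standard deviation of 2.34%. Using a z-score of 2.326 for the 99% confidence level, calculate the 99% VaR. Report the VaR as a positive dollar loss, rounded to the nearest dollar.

Return at the 99% tail: μ − z·σ = -0.09% − 2.326 × 2.34% = -0.09 − 5.44284 = -5.53284%
VaR = −(-5.53284%) × $5,023,000 = 5.53284% × $5,023,000 = $277,915

$277,915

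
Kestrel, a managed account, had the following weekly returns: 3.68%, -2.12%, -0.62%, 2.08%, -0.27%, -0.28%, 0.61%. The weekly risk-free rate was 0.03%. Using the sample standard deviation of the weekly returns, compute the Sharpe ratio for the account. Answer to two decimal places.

0.21

r̄ = (3.68 − 2.12 − 0.62 + 2.08 − 0.27 − 0.28 + 0.61) / 7 = 0.4400%
Sample std dev = √[21.9158 / 6] = 1.9112%
Sharpe = (r̄ − rf) / σ = (0.4400 − 0.03) / 1.9112 = 0.4100 / 1.9112 = 0.2145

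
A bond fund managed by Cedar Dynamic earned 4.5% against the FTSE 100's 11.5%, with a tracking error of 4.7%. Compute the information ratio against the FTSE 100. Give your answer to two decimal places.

IR = (Rp − Rb) / TE = (4.5% − 11.5%) / 4.7% = -7.00% / 4.7% = -1.4894

-1.49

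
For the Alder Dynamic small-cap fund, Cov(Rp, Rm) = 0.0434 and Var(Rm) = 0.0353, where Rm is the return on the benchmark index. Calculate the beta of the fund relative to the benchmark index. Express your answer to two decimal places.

1.23

β = Cov(Rp, Rm) / Var(Rm) = 0.0434 / 0.0353 = 1.2295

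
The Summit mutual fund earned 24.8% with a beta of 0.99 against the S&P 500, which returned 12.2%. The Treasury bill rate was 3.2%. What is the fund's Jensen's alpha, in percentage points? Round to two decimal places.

12.69

CAPM expected return = Rf + β(Rm − Rf) = 3.2% + 0.99 × (12.2% − 3.2%) = 3.2 + 0.99 × 9.00 = 12.1100%
Jensen's α = Rp − E[R] = 24.8% − 12.1100% = 12.6900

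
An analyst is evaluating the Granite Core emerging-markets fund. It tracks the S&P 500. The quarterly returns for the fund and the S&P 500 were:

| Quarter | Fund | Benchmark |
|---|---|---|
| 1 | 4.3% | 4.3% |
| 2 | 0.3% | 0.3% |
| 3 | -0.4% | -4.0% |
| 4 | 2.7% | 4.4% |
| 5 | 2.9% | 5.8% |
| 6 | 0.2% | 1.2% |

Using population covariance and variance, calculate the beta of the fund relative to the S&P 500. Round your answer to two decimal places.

r̄p = 1.6667%,  r̄m = 2.0000%
Cov = Σ(rp − r̄p)(rm − r̄m) / 6 = 4.8533
Var(rm) = Σ(rm − r̄m)² / 6 = 10.8367
β = Cov / Var = 4.8533 / 10.8367 = 0.4479

0.45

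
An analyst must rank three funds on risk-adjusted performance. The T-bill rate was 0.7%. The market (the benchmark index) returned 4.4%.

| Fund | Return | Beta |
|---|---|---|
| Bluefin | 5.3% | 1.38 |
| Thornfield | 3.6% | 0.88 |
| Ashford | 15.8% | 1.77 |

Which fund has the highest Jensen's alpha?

Bluefin: α = 5.3% − [0.7% + 1.38 × (4.4% − 0.7%)] = -0.506
Thornfield: α = 3.6% − [0.7% + 0.88 × (4.4% − 0.7%)] = -0.356
Ashford: α = 15.8% − [0.7% + 1.77 × (4.4% − 0.7%)] = 8.551
Highest: Ashford (8.551).

Ashford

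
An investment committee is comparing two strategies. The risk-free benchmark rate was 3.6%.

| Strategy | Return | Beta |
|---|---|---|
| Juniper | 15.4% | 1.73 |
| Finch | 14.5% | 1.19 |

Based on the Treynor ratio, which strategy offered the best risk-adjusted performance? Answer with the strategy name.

Juniper: Treynor = (15.4% − 3.6%) / 1.73 = 6.821
Finch: Treynor = (14.5% − 3.6%) / 1.19 = 9.160
Highest: Finch (9.160).

Finch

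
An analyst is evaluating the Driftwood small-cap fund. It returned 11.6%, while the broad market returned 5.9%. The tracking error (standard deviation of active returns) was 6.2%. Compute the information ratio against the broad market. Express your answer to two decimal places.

IR = (Rp − Rb) / TE = (11.6% − 5.9%) / 6.2% = 5.70% / 6.2% = 0.9194

0.92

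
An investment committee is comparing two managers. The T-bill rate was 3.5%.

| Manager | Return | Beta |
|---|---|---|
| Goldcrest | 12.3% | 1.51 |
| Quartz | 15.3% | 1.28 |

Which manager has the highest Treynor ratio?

Goldcrest: Treynor = (12.3% − 3.5%) / 1.51 = 5.828
Quartz: Treynor = (15.3% − 3.5%) / 1.28 = 9.219
Highest: Quartz (9.219).

Quartz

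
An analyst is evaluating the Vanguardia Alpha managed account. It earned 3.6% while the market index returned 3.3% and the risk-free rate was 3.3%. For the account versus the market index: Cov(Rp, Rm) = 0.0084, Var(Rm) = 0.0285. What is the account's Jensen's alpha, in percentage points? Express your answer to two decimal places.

0.30

β = Cov / Var = 0.0084 / 0.0285 = 0.2947
E[R] = Rf + β(Rm − Rf) = 3.3% + 0.2947 × (3.3% − 3.3%) = 3.3000%
α = Rp − E[R] = 3.6% − 3.3000% = 0.3000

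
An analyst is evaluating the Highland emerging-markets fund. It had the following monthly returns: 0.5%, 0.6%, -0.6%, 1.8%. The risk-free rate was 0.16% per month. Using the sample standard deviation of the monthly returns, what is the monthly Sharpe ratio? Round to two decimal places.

0.42

Mean return r̄ = 2.30 / 4 = 0.5750%
Sample σ = √[Σ(r − r̄)² / 3] = √[2.8875 / 3] = √0.9625 = 0.9811%
Sharpe = (r̄ − rf) / σ = (0.5750 − 0.16) / 0.9811 = 0.4150 / 0.9811 = 0.4230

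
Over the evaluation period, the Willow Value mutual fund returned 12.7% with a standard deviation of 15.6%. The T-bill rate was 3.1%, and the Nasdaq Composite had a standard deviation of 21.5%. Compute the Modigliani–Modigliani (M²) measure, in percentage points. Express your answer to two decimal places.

Sharpe = (Rp − Rf) / σp = (12.7% − 3.1%) / 15.6% = 0.6154
M² = Rf + Sharpe × σm = 3.1% + 0.6154 × 21.5% = 16.3311%

16.33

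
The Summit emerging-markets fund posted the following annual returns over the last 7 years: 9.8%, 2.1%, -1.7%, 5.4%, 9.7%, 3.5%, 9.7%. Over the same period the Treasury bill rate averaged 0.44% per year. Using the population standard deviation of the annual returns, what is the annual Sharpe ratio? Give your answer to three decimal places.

1.216

Mean return μ = 38.50 / 7 = 5.5000%
Σ(r − μ)² = (9.8 − 5.5000)² + (2.1 − 5.5000)² + (-1.7 − 5.5000)² + … = 121.1800
population σ = √(121.1800 / 7) = √17.3114 = 4.1607%
Sharpe = (μ − rf) / σ = (5.5000 − 0.44) / 4.1607 = 5.0600 / 4.1607 = 1.2161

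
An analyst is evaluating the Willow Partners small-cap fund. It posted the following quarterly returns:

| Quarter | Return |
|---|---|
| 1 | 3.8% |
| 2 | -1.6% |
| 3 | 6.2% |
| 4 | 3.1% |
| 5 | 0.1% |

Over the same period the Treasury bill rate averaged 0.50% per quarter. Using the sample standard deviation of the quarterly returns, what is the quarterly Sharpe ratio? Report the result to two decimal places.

0.59

r̄ = (3.8 − 1.6 + 6.2 + 3.1 + 0.1) / 5 = 2.3200%
Sample σ = √[Σ(r − r̄)² / 4] = √[38.1480 / 4] = √9.5370 = 3.0882%
Sharpe = (r̄ − rf) / σ = (2.3200 − 0.5) / 3.0882 = 1.8200 / 3.0882 = 0.5893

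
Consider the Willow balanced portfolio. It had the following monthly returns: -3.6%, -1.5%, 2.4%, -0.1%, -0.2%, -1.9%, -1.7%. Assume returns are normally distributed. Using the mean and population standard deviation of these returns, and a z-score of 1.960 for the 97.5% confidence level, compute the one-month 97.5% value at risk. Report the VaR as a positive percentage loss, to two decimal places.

4.36

r̄ = (-3.6 − 1.5 + 2.4 − 0.1 − 0.2 − 1.9 − 1.7) / 7 = -6.60 / 7 = -0.9429%
Σ(r − r̄)² = 21.2971; population σ = √(21.2971/7) = 1.7443%
VaR = −(r̄ − z·σ) = −(-0.9429 − 1.960 × 1.7443) = −(-4.3617) = 4.3617%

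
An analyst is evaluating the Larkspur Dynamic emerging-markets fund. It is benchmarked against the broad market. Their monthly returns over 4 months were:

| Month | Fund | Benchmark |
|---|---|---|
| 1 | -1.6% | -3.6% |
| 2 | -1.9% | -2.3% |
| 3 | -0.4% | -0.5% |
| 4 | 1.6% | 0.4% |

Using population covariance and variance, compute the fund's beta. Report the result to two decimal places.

0.78

r̄p = -0.5750%,  r̄m = -1.5000%
Cov = Σ(rp − r̄p)(rm − r̄m) / 4 = 1.8800
Var(rm) = Σ(rm − r̄m)² / 4 = 2.4150
β = Cov / Var = 1.8800 / 2.4150 = 0.7785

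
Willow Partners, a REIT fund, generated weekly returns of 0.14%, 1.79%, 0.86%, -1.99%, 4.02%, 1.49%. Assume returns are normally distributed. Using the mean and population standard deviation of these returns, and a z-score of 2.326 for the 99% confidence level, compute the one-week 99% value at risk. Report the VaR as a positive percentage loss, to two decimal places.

Mean return r̄ = 6.310 / 6 = 1.0517%
Σ(r − r̄)² = (0.14 − 1.0517)² + (1.79 − 1.0517)² + … = 19.6679
population σ = √(19.6679 / 6) = √3.2780 = 1.8105%
VaR = −(r̄ − z·σ) = −(1.0517 − 2.326 × 1.8105) = −(-3.1595) = 3.1595%

3.16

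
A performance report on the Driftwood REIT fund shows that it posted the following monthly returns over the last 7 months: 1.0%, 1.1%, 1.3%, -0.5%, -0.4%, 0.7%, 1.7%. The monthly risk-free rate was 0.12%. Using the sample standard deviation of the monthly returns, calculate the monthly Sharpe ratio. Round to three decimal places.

r̄ = (1 + 1.1 + 1.3 − 0.5 − 0.4 + 0.7 + 1.7) / 7 = 0.7000%
Σ(r − r̄)² = (1 − 0.7000)² + (1.1 − 0.7000)² + (1.3 − 0.7000)² + … = 4.2600
sample σ = √(4.2600 / 6) = √0.7100 = 0.8426%
Sharpe = (r̄ − rf) / σ = (0.7000 − 0.12) / 0.8426 = 0.5800 / 0.8426 = 0.6883

0.688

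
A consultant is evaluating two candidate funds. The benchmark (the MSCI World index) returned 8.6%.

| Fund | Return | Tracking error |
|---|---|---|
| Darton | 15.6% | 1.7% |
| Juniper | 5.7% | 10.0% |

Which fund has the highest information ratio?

Darton: IR = (15.6% − 8.6%) / 1.7% = 4.118
Juniper: IR = (5.7% − 8.6%) / 10.0% = -0.290
Highest: Darton (4.118).

Darton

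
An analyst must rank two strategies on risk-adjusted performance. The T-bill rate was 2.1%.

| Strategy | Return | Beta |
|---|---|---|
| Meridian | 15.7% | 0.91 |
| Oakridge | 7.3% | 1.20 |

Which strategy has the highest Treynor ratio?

Meridian

Meridian: Treynor = (15.7% − 2.1%) / 0.91 = 14.945
Oakridge: Treynor = (7.3% − 2.1%) / 1.20 = 4.333
Highest: Meridian (14.945).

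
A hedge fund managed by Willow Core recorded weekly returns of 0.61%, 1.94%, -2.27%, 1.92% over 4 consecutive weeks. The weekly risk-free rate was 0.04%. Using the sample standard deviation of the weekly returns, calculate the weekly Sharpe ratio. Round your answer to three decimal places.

0.258

Mean return μ = 2.200 / 4 = 0.5500%
Σ(r − μ)² = 11.7650; sample σ = √(11.7650/3) = 1.9803%
Sharpe = (μ − rf) / σ = (0.5500 − 0.04) / 1.9803 = 0.5100 / 1.9803 = 0.2575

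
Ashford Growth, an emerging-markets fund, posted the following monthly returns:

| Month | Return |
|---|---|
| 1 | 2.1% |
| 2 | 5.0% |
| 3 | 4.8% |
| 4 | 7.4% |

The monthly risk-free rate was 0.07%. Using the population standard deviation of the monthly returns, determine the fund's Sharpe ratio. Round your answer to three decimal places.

2.534

Mean return r̄ = 19.30 / 4 = 4.8250%
Σ(r − r̄)² = (2.1 − 4.8250)² + (5 − 4.8250)² + (4.8 − 4.8250)² + … = 14.0875
σ = √[14.0875 / 4] = 1.8767%
Sharpe = (r̄ − rf) / σ = (4.8250 − 0.07) / 1.8767 = 4.7550 / 1.8767 = 2.5337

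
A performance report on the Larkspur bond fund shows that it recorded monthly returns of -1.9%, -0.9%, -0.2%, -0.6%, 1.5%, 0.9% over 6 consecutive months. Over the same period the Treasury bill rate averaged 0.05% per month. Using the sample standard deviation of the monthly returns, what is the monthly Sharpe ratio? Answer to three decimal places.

Mean return μ = -1.20 / 6 = -0.2000%
Sample σ = √[Σ(r − μ)² / 5] = √[7.6400 / 5] = √1.5280 = 1.2361%
Sharpe = (μ − rf) / σ = (-0.2000 − 0.05) / 1.2361 = -0.2500 / 1.2361 = -0.2022

-0.202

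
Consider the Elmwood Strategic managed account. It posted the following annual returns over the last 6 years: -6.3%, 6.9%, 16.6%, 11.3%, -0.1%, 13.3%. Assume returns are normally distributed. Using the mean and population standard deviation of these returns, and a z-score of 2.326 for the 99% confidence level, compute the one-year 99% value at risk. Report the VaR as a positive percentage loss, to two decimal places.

11.50

Mean return μ = 41.70 / 6 = 6.9500%
Σ(r − μ)² = (-6.3 − 6.9500)² + (6.9 − 6.9500)² + … = 377.6350
σ = √[377.6350 / 6] = 7.9334%
VaR = −(μ − z·σ) = −(6.9500 − 2.326 × 7.9334) = −(-11.5031) = 11.5031%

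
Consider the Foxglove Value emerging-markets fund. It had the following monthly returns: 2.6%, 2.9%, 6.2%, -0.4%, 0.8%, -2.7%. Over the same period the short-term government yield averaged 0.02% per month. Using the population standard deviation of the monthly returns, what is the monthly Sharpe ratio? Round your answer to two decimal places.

r̄ = (2.6 + 2.9 + 6.2 − 0.4 + 0.8 − 2.7) / 6 = 1.5667%
Population std dev = √[46.9733 / 6] = 2.7980%
Sharpe = (r̄ − rf) / σ = (1.5667 − 0.02) / 2.7980 = 1.5467 / 2.7980 = 0.5528

0.55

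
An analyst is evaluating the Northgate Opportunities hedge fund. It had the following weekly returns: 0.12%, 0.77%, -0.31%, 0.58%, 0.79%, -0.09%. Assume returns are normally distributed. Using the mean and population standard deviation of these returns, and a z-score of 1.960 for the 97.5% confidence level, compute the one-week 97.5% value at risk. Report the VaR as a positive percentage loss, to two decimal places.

Mean return μ = 1.860 / 6 = 0.3100%
Σ(r − μ)² = (0.12 − 0.3100)² + (0.77 − 0.3100)² + … = 1.0954
σ = √[1.0954 / 6] = 0.4273%
VaR = −(μ − z·σ) = −(0.3100 − 1.960 × 0.4273) = −(-0.5275) = 0.5275%

0.53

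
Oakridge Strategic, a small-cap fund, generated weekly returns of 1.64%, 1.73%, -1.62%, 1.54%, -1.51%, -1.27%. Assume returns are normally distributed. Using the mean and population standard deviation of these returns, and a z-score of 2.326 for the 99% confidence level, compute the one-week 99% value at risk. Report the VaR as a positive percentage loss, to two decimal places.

r̄ = (1.64 + 1.73 − 1.62 + 1.54 − 1.51 − 1.27) / 6 = 0.510 / 6 = 0.0850%
Population σ = √[Σ(r − r̄)² / 6] = √[14.5282 / 6] = √2.4214 = 1.5561%
VaR = −(r̄ − z·σ) = −(0.0850 − 2.326 × 1.5561) = −(-3.5345) = 3.5345%

3.53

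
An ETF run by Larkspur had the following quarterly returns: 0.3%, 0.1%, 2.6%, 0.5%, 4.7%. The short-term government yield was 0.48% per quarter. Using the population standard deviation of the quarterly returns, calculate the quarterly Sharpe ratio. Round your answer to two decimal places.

r̄ = (0.3 + 0.1 + 2.6 + 0.5 + 4.7) / 5 = 8.20 / 5 = 1.6400%
Σ(r − r̄)² = (0.3 − 1.6400)² + (0.1 − 1.6400)² + (2.6 − 1.6400)² + … = 15.7520
population σ = √(15.7520 / 5) = √3.1504 = 1.7749%
Sharpe = (r̄ − rf) / σ = (1.6400 − 0.48) / 1.7749 = 1.1600 / 1.7749 = 0.6536

0.65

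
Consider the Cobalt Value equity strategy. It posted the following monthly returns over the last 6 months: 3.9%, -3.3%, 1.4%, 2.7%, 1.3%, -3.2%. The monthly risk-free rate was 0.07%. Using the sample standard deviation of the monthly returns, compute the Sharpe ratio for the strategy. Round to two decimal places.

r̄ = (3.9 − 3.3 + 1.4 + 2.7 + 1.3 − 3.2) / 6 = 2.80 / 6 = 0.4667%
Σ(r − r̄)² = (3.9 − 0.4667)² + (-3.3 − 0.4667)² + (1.4 − 0.4667)² + … = 45.9733
sample σ = √(45.9733 / 5) = √9.1947 = 3.0323%
Sharpe = (r̄ − rf) / σ = (0.4667 − 0.07) / 3.0323 = 0.3967 / 3.0323 = 0.1308

0.13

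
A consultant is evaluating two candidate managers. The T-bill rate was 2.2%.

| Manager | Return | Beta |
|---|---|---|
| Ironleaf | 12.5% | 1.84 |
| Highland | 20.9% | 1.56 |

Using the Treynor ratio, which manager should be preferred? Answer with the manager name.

Ironleaf: Treynor = (12.5% − 2.2%) / 1.84 = 5.598
Highland: Treynor = (20.9% − 2.2%) / 1.56 = 11.987
Highest: Highland (11.987).

Highland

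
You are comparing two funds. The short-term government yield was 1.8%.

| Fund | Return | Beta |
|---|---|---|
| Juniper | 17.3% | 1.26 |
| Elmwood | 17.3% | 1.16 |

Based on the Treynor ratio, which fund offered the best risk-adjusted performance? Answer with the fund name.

Elmwood

Juniper: Treynor = (17.3% − 1.8%) / 1.26 = 12.302
Elmwood: Treynor = (17.3% − 1.8%) / 1.16 = 13.362
Highest: Elmwood (13.362).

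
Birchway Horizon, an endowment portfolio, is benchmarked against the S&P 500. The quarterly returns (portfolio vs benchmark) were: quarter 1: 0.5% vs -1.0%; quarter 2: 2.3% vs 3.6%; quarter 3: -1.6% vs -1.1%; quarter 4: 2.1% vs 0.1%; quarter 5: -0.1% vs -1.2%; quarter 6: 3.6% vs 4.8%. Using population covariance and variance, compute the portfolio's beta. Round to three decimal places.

0.605

r̄p = 1.1333%,  r̄m = 0.8667%
Cov = Σ(rp − r̄p)(rm − r̄m) / 6 = 3.5428
Var(rm) = Σ(rm − r̄m)² / 6 = 5.8589
β = Cov / Var = 3.5428 / 5.8589 = 0.6047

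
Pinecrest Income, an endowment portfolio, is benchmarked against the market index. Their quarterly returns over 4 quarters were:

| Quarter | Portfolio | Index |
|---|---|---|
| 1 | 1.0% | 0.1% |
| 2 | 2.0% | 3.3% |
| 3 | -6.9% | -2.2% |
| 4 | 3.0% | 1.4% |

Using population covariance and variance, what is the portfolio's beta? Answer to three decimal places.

r̄p = -0.2250%,  r̄m = 0.6500%
Cov = Σ(rp − r̄p)(rm − r̄m) / 4 = 6.6663
Var(rm) = Σ(rm − r̄m)² / 4 = 4.0025
β = Cov / Var = 6.6663 / 4.0025 = 1.6655

1.666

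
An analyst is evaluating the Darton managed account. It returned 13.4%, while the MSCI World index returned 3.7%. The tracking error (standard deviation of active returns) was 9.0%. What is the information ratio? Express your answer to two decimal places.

IR = (Rp − Rb) / TE = (13.4% − 3.7%) / 9.0% = 9.70% / 9.0% = 1.0778

1.08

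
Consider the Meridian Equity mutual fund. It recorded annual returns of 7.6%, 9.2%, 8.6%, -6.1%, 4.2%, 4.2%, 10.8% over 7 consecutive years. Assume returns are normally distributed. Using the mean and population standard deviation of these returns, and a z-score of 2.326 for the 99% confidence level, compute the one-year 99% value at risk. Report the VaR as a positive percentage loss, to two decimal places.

6.74

μ = (7.6 + 9.2 + 8.6 − 6.1 + 4.2 + 4.2 + 10.8) / 7 = 38.50 / 7 = 5.5000%
Σ(r − μ)² = (7.6 − 5.5000)² + (9.2 − 5.5000)² + … = 193.7400
population σ = √(193.7400 / 7) = √27.6771 = 5.2609%
VaR = −(μ − z·σ) = −(5.5000 − 2.326 × 5.2609) = −(-6.7369) = 6.7369%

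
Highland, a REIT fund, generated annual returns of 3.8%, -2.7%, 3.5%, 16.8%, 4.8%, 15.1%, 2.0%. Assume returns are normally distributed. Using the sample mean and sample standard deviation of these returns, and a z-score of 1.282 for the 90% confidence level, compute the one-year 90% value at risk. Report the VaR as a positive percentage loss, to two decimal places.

2.93

Mean return μ = 43.30 / 7 = 6.1857%
Sample std dev = √[303.4286 / 6] = 7.1114%
VaR = −(μ − z·σ) = −(6.1857 − 1.282 × 7.1114) = −(-2.9311) = 2.9311%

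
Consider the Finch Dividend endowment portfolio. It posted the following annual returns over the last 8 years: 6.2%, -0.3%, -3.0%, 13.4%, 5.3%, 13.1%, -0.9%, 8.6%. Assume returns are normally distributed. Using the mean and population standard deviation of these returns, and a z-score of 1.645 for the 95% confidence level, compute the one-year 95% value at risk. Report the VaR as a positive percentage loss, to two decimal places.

4.38

Mean return μ = 42.40 / 8 = 5.3000%
Σ(r − μ)² = (6.2 − 5.3000)² + (-0.3 − 5.3000)² + … = 276.8400
population σ = √(276.8400 / 8) = √34.6050 = 5.8826%
VaR = −(μ − z·σ) = −(5.3000 − 1.645 × 5.8826) = −(-4.3769) = 4.3769%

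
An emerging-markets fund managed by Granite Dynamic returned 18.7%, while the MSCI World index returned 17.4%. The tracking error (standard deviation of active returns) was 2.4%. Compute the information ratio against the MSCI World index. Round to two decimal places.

0.54

IR = (Rp − Rb) / TE = (18.7% − 17.4%) / 2.4% = 1.30% / 2.4% = 0.5417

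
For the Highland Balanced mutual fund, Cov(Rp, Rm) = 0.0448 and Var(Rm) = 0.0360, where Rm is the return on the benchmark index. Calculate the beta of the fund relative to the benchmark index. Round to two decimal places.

1.24

β = Cov(Rp, Rm) / Var(Rm) = 0.0448 / 0.0360 = 1.2444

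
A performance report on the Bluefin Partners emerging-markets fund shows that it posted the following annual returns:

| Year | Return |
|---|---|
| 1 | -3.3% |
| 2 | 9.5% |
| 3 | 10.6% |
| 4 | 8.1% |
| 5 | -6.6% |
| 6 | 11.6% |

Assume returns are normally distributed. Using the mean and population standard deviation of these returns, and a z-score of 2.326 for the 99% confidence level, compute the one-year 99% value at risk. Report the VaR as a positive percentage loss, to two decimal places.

Mean return r̄ = 29.90 / 6 = 4.9833%
Σ(r − r̄)² = (-3.3 − 4.9833)² + (9.5 − 4.9833)² + (10.6 − 4.9833)² + … = 308.2283
σ = √[308.2283 / 6] = 7.1674%
VaR = −(r̄ − z·σ) = −(4.9833 − 2.326 × 7.1674) = −(-11.6881) = 11.6881%

11.69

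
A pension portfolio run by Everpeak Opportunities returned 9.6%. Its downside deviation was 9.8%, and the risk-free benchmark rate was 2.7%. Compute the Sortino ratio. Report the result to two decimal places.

0.70

Sortino = (Rp − Rf) / σd = (9.6% − 2.7%) / 9.8% = 6.90% / 9.8% = 0.7041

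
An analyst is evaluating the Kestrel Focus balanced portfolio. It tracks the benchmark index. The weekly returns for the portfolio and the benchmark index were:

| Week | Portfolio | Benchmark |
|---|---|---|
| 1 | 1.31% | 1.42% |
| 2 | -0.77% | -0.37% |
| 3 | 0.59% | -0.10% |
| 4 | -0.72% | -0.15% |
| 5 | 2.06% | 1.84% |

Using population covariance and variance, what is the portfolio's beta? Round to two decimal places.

r̄p = 0.4940%,  r̄m = 0.5280%
Cov = Σ(rp − r̄p)(rm − r̄m) / 5 = 0.9361
Var(rm) = Σ(rm − r̄m)² / 5 = 0.8355
β = Cov / Var = 0.9361 / 0.8355 = 1.1204

1.12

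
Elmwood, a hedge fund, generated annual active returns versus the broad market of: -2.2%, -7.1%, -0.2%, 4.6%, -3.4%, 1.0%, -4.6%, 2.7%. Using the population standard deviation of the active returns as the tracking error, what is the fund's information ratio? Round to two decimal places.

μ = (-2.2 − 7.1 − 0.2 + 4.6 − 3.4 + 1 − 4.6 + 2.7) / 8 = -1.1500%
Σ(r − μ)² = 106.8800; population σ = √(106.8800/8) = 3.6551%
IR = μ / tracking error = -1.1500 / 3.6551 = -0.3146

-0.31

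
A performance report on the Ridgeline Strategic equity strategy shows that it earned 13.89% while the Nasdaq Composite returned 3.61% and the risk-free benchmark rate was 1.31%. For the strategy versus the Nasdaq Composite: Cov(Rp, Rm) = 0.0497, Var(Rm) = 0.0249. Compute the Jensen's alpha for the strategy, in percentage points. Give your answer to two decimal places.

7.99

β = Cov / Var = 0.0497 / 0.0249 = 1.9960
E[R] = Rf + β(Rm − Rf) = 1.31% + 1.9960 × (3.61% − 1.31%) = 5.9008%
α = Rp − E[R] = 13.89% − 5.9008% = 7.9892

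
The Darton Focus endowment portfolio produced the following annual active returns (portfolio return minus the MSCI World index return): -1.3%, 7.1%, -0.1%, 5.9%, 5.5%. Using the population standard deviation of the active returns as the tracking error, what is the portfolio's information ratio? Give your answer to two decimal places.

1.00

r̄ = (-1.3 + 7.1 − 0.1 + 5.9 + 5.5) / 5 = 3.4200%
Σ(r − r̄)² = 58.6880; population σ = √(58.6880/5) = 3.4260%
IR = r̄ / tracking error = 3.4200 / 3.4260 = 0.9982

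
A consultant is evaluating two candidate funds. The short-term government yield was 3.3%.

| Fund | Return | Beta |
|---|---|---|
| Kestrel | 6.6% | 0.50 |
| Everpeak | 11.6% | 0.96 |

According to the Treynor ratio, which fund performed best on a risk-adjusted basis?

Everpeak

Kestrel: Treynor = (6.6% − 3.3%) / 0.50 = 6.600
Everpeak: Treynor = (11.6% − 3.3%) / 0.96 = 8.646
Highest: Everpeak (8.646).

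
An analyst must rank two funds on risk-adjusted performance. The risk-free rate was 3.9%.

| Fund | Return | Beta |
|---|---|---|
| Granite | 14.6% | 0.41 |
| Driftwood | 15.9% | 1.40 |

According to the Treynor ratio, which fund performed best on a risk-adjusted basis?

Granite: Treynor = (14.6% − 3.9%) / 0.41 = 26.098
Driftwood: Treynor = (15.9% − 3.9%) / 1.40 = 8.571
Highest: Granite (26.098).

Granite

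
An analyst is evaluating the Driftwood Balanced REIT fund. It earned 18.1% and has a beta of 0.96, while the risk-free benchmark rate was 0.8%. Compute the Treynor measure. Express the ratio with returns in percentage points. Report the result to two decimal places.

18.02

Treynor = (Rp − Rf) / β = (18.1% − 0.8%) / 0.96 = 17.30 / 0.96 = 18.0208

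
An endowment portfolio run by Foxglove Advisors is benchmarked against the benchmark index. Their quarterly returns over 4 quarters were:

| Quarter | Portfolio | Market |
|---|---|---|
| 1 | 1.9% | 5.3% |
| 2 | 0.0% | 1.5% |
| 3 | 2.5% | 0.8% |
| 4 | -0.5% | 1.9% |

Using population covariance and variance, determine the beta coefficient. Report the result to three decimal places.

r̄p = 0.9750%,  r̄m = 2.3750%
Cov = Σ(rp − r̄p)(rm − r̄m) / 4 = 0.4644
Var(rm) = Σ(rm − r̄m)² / 4 = 3.0069
β = Cov / Var = 0.4644 / 3.0069 = 0.1544

0.154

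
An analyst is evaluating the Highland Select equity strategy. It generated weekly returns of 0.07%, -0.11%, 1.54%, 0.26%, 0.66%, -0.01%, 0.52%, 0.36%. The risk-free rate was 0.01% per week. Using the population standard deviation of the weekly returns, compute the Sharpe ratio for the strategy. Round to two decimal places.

0.82

μ = (0.07 − 0.11 + 1.54 + 0.26 + 0.66 − 0.01 + 0.52 + 0.36) / 8 = 3.290 / 8 = 0.4113%
Population σ = √[Σ(r − μ)² / 8] = √[1.9389 / 8] = √0.2424 = 0.4923%
Sharpe = (μ − rf) / σ = (0.4113 − 0.01) / 0.4923 = 0.4013 / 0.4923 = 0.8152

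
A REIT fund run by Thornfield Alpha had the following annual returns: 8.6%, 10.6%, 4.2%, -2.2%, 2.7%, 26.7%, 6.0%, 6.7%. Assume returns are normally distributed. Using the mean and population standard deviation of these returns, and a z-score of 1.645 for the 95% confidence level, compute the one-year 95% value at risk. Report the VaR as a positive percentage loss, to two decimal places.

5.21

Mean return μ = 63.30 / 8 = 7.9125%
Σ(r − μ)² = (8.6 − 7.9125)² + (10.6 − 7.9125)² + … = 509.0088
population σ = √(509.0088 / 8) = √63.6261 = 7.9766%
VaR = −(μ − z·σ) = −(7.9125 − 1.645 × 7.9766) = −(-5.2090) = 5.2090%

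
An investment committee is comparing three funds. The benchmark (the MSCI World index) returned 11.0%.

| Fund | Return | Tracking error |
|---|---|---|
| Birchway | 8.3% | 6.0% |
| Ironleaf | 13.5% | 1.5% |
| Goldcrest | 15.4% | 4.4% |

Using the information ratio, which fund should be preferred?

Ironleaf

Birchway: IR = (8.3% − 11.0%) / 6.0% = -0.450
Ironleaf: IR = (13.5% − 11.0%) / 1.5% = 1.667
Goldcrest: IR = (15.4% − 11.0%) / 4.4% = 1.000
Highest: Ironleaf (1.667).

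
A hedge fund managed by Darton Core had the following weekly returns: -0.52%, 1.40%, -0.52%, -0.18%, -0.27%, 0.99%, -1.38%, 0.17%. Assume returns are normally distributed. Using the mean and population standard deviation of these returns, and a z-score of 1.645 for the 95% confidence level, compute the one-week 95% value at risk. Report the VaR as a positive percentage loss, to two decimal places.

1.40

r̄ = (-0.52 + 1.4 − 0.52 − 0.18 − 0.27 + 0.99 − 1.38 + 0.17) / 8 = -0.0388%
Population σ = √[Σ(r − r̄)² / 8] = √[5.5075 / 8] = √0.6884 = 0.8297%
VaR = −(r̄ − z·σ) = −(-0.0388 − 1.645 × 0.8297) = −(-1.4037) = 1.4037%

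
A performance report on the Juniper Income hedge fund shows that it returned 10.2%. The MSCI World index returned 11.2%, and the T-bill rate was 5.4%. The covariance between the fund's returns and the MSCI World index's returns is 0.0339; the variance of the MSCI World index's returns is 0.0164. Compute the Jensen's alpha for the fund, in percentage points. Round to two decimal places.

-7.19

β = Cov / Var = 0.0339 / 0.0164 = 2.0671
E[R] = Rf + β(Rm − Rf) = 5.4% + 2.0671 × (11.2% − 5.4%) = 17.3892%
α = Rp − E[R] = 10.2% − 17.3892% = -7.1892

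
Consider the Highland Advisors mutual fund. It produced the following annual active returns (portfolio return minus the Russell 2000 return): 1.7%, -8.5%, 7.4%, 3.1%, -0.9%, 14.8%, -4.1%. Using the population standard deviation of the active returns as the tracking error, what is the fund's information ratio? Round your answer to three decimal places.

r̄ = (1.7 − 8.5 + 7.4 + 3.1 − 0.9 + 14.8 − 4.1) / 7 = 1.9286%
Σ(r − r̄)² = (1.7 − 1.9286)² + (-8.5 − 1.9286)² + (7.4 − 1.9286)² + … = 350.1343
σ = √[350.1343 / 7] = 7.0724%
IR = r̄ / tracking error = 1.9286 / 7.0724 = 0.2727

0.273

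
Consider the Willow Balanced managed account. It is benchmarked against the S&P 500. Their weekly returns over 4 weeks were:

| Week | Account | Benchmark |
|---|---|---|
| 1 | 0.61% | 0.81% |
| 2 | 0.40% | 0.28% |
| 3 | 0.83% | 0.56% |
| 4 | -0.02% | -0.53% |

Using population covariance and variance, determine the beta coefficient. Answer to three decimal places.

r̄p = 0.4550%,  r̄m = 0.2800%
Cov = Σ(rp − r̄p)(rm − r̄m) / 4 = 0.1430
Var(rm) = Σ(rm − r̄m)² / 4 = 0.2539
β = Cov / Var = 0.1430 / 0.2539 = 0.5632

0.563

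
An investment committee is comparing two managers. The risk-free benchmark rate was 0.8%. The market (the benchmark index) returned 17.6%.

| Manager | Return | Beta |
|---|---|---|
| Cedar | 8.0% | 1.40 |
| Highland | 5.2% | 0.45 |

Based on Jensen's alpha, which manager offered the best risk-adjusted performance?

Highland

Cedar: α = 8.0% − [0.8% + 1.40 × (17.6% − 0.8%)] = -16.320
Highland: α = 5.2% − [0.8% + 0.45 × (17.6% − 0.8%)] = -3.160
Highest: Highland (-3.160).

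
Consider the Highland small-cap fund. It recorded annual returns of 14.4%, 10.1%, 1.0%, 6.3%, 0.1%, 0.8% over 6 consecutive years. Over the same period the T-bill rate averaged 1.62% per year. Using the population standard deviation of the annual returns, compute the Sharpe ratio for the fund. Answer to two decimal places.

r̄ = (14.4 + 10.1 + 1 + 6.3 + 0.1 + 0.8) / 6 = 5.4500%
Σ(r − r̄)² = 172.4950; population σ = √(172.4950/6) = 5.3618%
Sharpe = (r̄ − rf) / σ = (5.4500 − 1.62) / 5.3618 = 3.8300 / 5.3618 = 0.7143

0.71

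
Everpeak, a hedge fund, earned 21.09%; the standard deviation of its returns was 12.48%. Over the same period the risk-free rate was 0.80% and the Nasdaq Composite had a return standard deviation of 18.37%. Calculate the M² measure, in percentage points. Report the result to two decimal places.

30.67

Sharpe = (Rp − Rf) / σp = (21.09% − 0.80%) / 12.48% = 1.6258
M² = Rf + Sharpe × σm = 0.80% + 1.6258 × 18.37% = 30.6659%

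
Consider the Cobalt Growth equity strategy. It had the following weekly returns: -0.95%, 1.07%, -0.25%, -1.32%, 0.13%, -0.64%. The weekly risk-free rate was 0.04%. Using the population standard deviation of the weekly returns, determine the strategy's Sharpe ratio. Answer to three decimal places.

-0.471

Mean return r̄ = -1.960 / 6 = -0.3267%
Σ(r − r̄)² = 3.6385; population σ = √(3.6385/6) = 0.7787%
Sharpe = (r̄ − rf) / σ = (-0.3267 − 0.04) / 0.7787 = -0.3667 / 0.7787 = -0.4709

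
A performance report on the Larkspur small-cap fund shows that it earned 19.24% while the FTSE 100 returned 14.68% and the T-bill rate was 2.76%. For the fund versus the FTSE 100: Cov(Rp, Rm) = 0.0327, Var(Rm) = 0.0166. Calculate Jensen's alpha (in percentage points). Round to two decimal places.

-7.00

β = Cov / Var = 0.0327 / 0.0166 = 1.9699
E[R] = Rf + β(Rm − Rf) = 2.76% + 1.9699 × (14.68% − 2.76%) = 26.2412%
α = Rp − E[R] = 19.24% − 26.2412% = -7.0012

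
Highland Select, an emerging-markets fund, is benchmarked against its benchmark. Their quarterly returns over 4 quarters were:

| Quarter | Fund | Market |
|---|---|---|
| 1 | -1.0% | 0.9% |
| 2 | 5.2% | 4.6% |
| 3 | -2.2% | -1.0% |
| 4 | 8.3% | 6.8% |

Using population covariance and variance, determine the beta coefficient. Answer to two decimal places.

1.41

r̄p = 2.5750%,  r̄m = 2.8250%
Cov = Σ(rp − r̄p)(rm − r̄m) / 4 = 13.1406
Var(rm) = Σ(rm − r̄m)² / 4 = 9.3219
β = Cov / Var = 13.1406 / 9.3219 = 1.4096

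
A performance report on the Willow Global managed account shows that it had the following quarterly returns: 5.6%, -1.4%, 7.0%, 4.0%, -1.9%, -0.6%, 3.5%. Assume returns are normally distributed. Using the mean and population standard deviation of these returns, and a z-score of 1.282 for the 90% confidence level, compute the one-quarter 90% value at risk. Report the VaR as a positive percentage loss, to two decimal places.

Mean return r̄ = 16.20 / 7 = 2.3143%
Σ(r − r̄)² = (5.6 − 2.3143)² + (-1.4 − 2.3143)² + … = 77.0486
σ = √[77.0486 / 7] = 3.3177%
VaR = −(r̄ − z·σ) = −(2.3143 − 1.282 × 3.3177) = −(-1.9390) = 1.9390%

1.94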